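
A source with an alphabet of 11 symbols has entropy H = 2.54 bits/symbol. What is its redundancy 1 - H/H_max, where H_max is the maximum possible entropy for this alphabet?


H_max = log2(K) = log2(11) = 3.4594 bits/symbol. Redundancy = 1 - H/H_max = 1 - 2.54/3.4594 = 1 - 0.7342 = 0.2658

0.2658


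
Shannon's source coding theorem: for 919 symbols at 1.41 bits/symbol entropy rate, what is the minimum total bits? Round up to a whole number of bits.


Minimum bits >= n * H = 919 * 1.41 = 1295.79, rounded up to a whole number of bits = 1296

1296 bits


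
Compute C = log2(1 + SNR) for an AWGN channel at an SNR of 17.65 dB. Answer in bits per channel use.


SNR_linear = 10^(17.65/10) = 58.2103; C = log2(1 + SNR_linear) = log2(1 + 58.2103) = 5.8878

5.8878 bits/channel use


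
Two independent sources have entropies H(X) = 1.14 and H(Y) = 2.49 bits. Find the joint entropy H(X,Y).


For independent variables, H(X,Y) = H(X) + H(Y) = 1.14 + 2.49 = 3.63

3.63 bits


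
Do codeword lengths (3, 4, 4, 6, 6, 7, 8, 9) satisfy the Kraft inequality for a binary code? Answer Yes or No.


Kraft sum = sum(2^(-l_i)) = 0.2949, need <= 1. Result: satisfied (a binary prefix-free code with these lengths exists)

Yes


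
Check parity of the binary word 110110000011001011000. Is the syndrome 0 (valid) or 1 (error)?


Syndrome = XOR of all bits = 1 XOR 1 XOR 0 XOR 1 XOR 1 XOR 0 XOR 0 XOR 0 XOR 0 XOR 0 XOR 1 XOR 1 XOR 0 XOR 0 XOR 1 XOR 0 XOR 1 XOR 1 XOR 0 XOR 0 XOR 0 = 1

1


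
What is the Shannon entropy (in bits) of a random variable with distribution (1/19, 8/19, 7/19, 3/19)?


H = -sum(p_i * log2(p_i)). Terms: -(1/19)*log2(1/19) = 0.223575; -(8/19)*log2(8/19) = 0.525443; -(7/19)*log2(7/19) = 0.530737; -(3/19)*log2(3/19) = 0.420468. H = 0.223575 + 0.525443 + 0.530737 + 0.420468 = 1.7002

1.7002 bits


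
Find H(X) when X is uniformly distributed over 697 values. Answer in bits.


H = log2(n) = log2(697) = 9.445

9.445 bits


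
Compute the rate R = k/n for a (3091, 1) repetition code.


Rate = k/n = 1/3091

1/3091


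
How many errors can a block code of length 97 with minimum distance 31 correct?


Correction capability = floor((d-1)/2) = floor((31-1)/2) = 15

15 errors


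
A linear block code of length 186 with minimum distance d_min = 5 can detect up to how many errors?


Detection capability = d_min - 1 = 5 - 1 = 4

4 errors


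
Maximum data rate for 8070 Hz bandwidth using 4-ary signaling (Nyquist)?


Rate = 2 * B * log2(M) = 2 * 8070 * 2.0 = 32280.0

32280.0 bps


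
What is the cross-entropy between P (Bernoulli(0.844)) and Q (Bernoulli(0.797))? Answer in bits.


H(P,Q) = -p*log2(q) - (1-p)*log2(1-q). -0.844*log2(0.797) = 0.276282; -0.156*log2(0.203) = 0.358870. H(P,Q) = 0.276282 + 0.358870 = 0.6352

0.6352 bits


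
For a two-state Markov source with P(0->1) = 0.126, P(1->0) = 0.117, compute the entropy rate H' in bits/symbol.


Stationary distribution: pi_0 = p10/(p01+p10) = 0.4815, pi_1 = 0.5185. Entropy rate H' = pi_0*H(p01) + pi_1*H(p10) = 0.4815*0.5464 + 0.5185*0.5207 = 0.533

0.533 bits/symbol


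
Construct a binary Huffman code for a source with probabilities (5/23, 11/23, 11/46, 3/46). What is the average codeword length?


Huffman construction (repeatedly merge the two least-probable nodes; each merge adds 1 bit to every symbol beneath it): 3/46 + 5/23 = 13/46; 11/46 + 13/46 = 12/23; 11/23 + 12/23 = 1. Resulting codeword lengths (in the order the probabilities were given): (3, 1, 2, 3). L_avg = sum(p_i * l_i) = 5/23*3 + 11/23*1 + 11/46*2 + 3/46*3 = 83/46 = 1.8043

1.8043 bits


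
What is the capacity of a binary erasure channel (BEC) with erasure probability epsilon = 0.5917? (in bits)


C = 1 - epsilon = 1 - 0.5917 = 0.4083

0.4083 bits


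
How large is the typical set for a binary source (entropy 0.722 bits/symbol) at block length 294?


log2|A_typical| = nH = 294 * 0.722 = 212.268, so |A_typical| ~ 2^212.268 = 7.926e+63

7.926e+63


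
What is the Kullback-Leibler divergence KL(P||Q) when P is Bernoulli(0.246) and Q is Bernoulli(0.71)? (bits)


KL = p*log2(p/q) + (1-p)*log2((1-p)/(1-q)) = 0.246*log2(0.246/0.71) + 0.754*log2(0.754/0.29) = 0.6632

0.6632 bits


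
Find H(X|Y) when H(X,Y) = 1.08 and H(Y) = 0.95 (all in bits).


H(X|Y) = H(X,Y) - H(Y) = 1.08 - 0.95 = 0.13

0.13 bits


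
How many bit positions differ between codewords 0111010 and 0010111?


Count differing positions: . ^ . ^ ^ . ^ = 4 differences

4


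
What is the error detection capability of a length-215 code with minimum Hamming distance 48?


Detection capability = d_min - 1 = 48 - 1 = 47

47 errors


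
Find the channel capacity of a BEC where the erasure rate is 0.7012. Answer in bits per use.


C = 1 - epsilon = 1 - 0.7012 = 0.2988

0.2988 bits


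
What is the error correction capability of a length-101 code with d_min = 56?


Correction capability = floor((d-1)/2) = floor((56-1)/2) = 27

27 errors


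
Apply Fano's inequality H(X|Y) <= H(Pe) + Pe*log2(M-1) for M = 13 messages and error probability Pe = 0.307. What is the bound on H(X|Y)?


H(Pe) = -Pe*log2(Pe) - (1-Pe)*log2(1-Pe) = -0.307*log2(0.307) - 0.693*log2(0.693) = 0.523033 + 0.366647 = 0.8897. Pe*log2(M-1) = 0.307*log2(12) = 1.100583. Bound = H(Pe) + Pe*log2(M-1) = 0.523033 + 0.366647 + 1.100583 = 1.9903

1.9903 bits


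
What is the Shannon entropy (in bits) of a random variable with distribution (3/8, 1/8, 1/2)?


H = -sum(p_i * log2(p_i)). Terms: -(3/8)*log2(3/8) = 0.530639; -(1/8)*log2(1/8) = 0.375000; -(1/2)*log2(1/2) = 0.500000. H = 0.530639 + 0.375000 + 0.500000 = 1.4056

1.4056 bits


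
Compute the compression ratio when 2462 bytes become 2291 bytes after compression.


Ratio = original / compressed = 2462 / 2291 = 1.0746

1.0746


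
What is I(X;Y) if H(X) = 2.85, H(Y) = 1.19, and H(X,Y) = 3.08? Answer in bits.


I(X;Y) = H(X) + H(Y) - H(X,Y) = 2.85 + 1.19 - 3.08 = 0.96

0.96 bits


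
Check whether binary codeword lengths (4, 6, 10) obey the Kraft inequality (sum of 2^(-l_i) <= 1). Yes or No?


Kraft sum = sum(2^(-l_i)) = 0.0791, need <= 1. Result: satisfied (a binary prefix-free code with these lengths exists)

Yes


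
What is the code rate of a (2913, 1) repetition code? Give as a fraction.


Rate = k/n = 1/2913

1/2913


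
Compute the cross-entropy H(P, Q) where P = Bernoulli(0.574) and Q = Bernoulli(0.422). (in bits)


H(P,Q) = -p*log2(q) - (1-p)*log2(1-q). -0.574*log2(0.422) = 0.714449; -0.426*log2(0.578) = 0.336906. H(P,Q) = 0.714449 + 0.336906 = 1.0514

1.0514 bits


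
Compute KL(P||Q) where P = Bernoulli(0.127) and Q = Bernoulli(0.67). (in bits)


KL = p*log2(p/q) + (1-p)*log2((1-p)/(1-q)) = 0.127*log2(0.127/0.67) + 0.873*log2(0.873/0.33) = 0.9206

0.9206 bits


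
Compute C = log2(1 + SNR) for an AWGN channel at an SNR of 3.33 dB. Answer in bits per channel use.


SNR_linear = 10^(3.33/10) = 2.1528; C = log2(1 + SNR_linear) = log2(1 + 2.1528) = 1.6566

1.6566 bits/channel use


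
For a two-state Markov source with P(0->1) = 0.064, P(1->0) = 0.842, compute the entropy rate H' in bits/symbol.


Stationary distribution: pi_0 = p10/(p01+p10) = 0.9294, pi_1 = 0.0706. Entropy rate H' = pi_0*H(p01) + pi_1*H(p10) = 0.9294*0.3431 + 0.0706*0.6295 = 0.3634

0.3634 bits/symbol


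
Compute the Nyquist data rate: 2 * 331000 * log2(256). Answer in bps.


Rate = 2 * B * log2(M) = 2 * 331000 * 8.0 = 5296000.0

5296000.0 bps


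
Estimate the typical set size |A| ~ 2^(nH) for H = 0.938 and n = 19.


log2|A_typical| = nH = 19 * 0.938 = 17.822, so |A_typical| ~ 2^17.822 = 2.317e+05

2.317e+05


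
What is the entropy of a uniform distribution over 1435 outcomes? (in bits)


H = log2(n) = log2(1435) = 10.4868

10.4868 bits


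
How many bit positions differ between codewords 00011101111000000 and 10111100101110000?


Count differing positions: ^ . ^ . . . . ^ . ^ . ^ ^ . . . . = 6 differences

6


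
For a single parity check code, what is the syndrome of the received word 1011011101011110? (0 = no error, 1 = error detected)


Syndrome = XOR of all bits = 1 XOR 0 XOR 1 XOR 1 XOR 0 XOR 1 XOR 1 XOR 1 XOR 0 XOR 1 XOR 0 XOR 1 XOR 1 XOR 1 XOR 1 XOR 0 = 1

1


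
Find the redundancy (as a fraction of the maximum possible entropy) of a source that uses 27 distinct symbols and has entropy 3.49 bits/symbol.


H_max = log2(K) = log2(27) = 4.7549 bits/symbol. Redundancy = 1 - H/H_max = 1 - 3.49/4.7549 = 1 - 0.734 = 0.266

0.266


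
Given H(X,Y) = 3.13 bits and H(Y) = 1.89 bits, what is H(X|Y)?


H(X|Y) = H(X,Y) - H(Y) = 3.13 - 1.89 = 1.24

1.24 bits


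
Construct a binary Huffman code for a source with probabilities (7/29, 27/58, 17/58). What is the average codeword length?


Huffman construction (repeatedly merge the two least-probable nodes; each merge adds 1 bit to every symbol beneath it): 7/29 + 17/58 = 31/58; 27/58 + 31/58 = 1. Resulting codeword lengths (in the order the probabilities were given): (2, 1, 2). L_avg = sum(p_i * l_i) = 7/29*2 + 27/58*1 + 17/58*2 = 89/58 = 1.5345

1.5345 bits


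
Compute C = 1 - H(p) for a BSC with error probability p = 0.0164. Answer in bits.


H(p) = -p*log2(p) - (1-p)*log2(1-p) = -0.0164*log2(0.0164) - 0.9836*log2(0.9836) = 0.097255 + 0.023465 = 0.1207. C = 1 - H(p) = 1 - 0.1207 = 0.8793

0.8793 bits


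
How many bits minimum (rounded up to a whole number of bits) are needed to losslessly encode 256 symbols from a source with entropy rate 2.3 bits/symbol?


Minimum bits >= n * H = 256 * 2.3 = 588.8, rounded up to a whole number of bits = 589

589 bits


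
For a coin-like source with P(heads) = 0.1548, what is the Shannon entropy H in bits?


H = -p*log2(p) - (1-p)*log2(1-p). -0.1548*log2(0.1548) = 0.416648; -0.8452*log2(0.8452) = 0.205075. H = 0.416648 + 0.205075 = 0.6217

0.6217 bits


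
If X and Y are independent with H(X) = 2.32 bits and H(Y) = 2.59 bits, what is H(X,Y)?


For independent variables, H(X,Y) = H(X) + H(Y) = 2.32 + 2.59 = 4.91

4.91 bits


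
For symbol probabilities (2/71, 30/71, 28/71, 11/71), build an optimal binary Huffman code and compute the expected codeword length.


Huffman construction (repeatedly merge the two least-probable nodes; each merge adds 1 bit to every symbol beneath it): 2/71 + 11/71 = 13/71; 13/71 + 28/71 = 41/71; 30/71 + 41/71 = 1. Resulting codeword lengths (in the order the probabilities were given): (3, 1, 2, 3). L_avg = sum(p_i * l_i) = 2/71*3 + 30/71*1 + 28/71*2 + 11/71*3 = 125/71 = 1.7606

1.7606 bits


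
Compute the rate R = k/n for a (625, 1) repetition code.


Rate = k/n = 1/625

1/625


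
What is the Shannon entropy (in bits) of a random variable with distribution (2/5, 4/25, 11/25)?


H = -sum(p_i * log2(p_i)). Terms: -(2/5)*log2(2/5) = 0.528771; -(4/25)*log2(4/25) = 0.423017; -(11/25)*log2(11/25) = 0.521147. H = 0.528771 + 0.423017 + 0.521147 = 1.4729

1.4729 bits


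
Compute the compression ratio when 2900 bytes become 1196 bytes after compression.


Ratio = original / compressed = 2900 / 1196 = 2.4247

2.4247


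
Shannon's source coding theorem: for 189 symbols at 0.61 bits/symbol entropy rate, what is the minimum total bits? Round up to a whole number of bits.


Minimum bits >= n * H = 189 * 0.61 = 115.29, rounded up to a whole number of bits = 116

116 bits


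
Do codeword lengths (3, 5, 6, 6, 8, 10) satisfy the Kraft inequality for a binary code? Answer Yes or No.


Kraft sum = sum(2^(-l_i)) = 0.1924, need <= 1. Result: satisfied (a binary prefix-free code with these lengths exists)

Yes


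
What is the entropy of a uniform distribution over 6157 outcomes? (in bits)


H = log2(n) = log2(6157) = 12.588

12.588 bits


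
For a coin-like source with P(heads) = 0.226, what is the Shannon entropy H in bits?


H = -p*log2(p) - (1-p)*log2(1-p). -0.226*log2(0.226) = 0.484907; -0.774*log2(0.774) = 0.286066. H = 0.484907 + 0.286066 = 0.771

0.771 bits


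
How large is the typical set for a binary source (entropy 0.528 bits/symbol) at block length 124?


log2|A_typical| = nH = 124 * 0.528 = 65.472, so |A_typical| ~ 2^65.472 = 5.117e+19

5.117e+19


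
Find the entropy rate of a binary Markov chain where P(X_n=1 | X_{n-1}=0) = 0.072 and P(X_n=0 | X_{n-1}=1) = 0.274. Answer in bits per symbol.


Stationary distribution: pi_0 = p10/(p01+p10) = 0.7919, pi_1 = 0.2081. Entropy rate H' = pi_0*H(p01) + pi_1*H(p10) = 0.7919*0.3733 + 0.2081*0.8471 = 0.4719

0.4719 bits/symbol


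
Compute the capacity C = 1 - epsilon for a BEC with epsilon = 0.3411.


C = 1 - epsilon = 1 - 0.3411 = 0.6589

0.6589 bits


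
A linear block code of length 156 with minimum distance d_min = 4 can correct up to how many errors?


Correction capability = floor((d-1)/2) = floor((4-1)/2) = 1

1 errors


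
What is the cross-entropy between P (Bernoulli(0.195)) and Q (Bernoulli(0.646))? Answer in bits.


H(P,Q) = -p*log2(q) - (1-p)*log2(1-q). -0.195*log2(0.646) = 0.122927; -0.805*log2(0.354) = 1.206034. H(P,Q) = 0.122927 + 1.206034 = 1.329

1.329 bits


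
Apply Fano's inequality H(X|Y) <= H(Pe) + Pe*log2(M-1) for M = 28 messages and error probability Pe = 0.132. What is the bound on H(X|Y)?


H(Pe) = -Pe*log2(Pe) - (1-Pe)*log2(1-Pe) = -0.132*log2(0.132) - 0.868*log2(0.868) = 0.385624 + 0.177274 = 0.5629. Pe*log2(M-1) = 0.132*log2(27) = 0.627645. Bound = H(Pe) + Pe*log2(M-1) = 0.385624 + 0.177274 + 0.627645 = 1.1905

1.1905 bits


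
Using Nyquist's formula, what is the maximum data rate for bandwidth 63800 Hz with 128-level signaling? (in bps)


Rate = 2 * B * log2(M) = 2 * 63800 * 7.0 = 893200.0

893200.0 bps


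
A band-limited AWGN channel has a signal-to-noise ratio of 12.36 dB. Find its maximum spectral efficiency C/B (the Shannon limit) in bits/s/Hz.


SNR_linear = 10^(12.36/10) = 17.2187; C/B = log2(1 + SNR_linear) = log2(1 + 17.2187) = 4.1873

4.1873 bits/s/Hz


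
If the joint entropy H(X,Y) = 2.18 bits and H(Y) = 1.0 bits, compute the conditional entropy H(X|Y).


H(X|Y) = H(X,Y) - H(Y) = 2.18 - 1.0 = 1.18

1.18 bits


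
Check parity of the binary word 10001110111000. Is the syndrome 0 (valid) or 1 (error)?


Syndrome = XOR of all bits = 1 XOR 0 XOR 0 XOR 0 XOR 1 XOR 1 XOR 1 XOR 0 XOR 1 XOR 1 XOR 1 XOR 0 XOR 0 XOR 0 = 1

1


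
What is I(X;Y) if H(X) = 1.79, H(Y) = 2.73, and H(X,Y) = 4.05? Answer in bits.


I(X;Y) = H(X) + H(Y) - H(X,Y) = 1.79 + 2.73 - 4.05 = 0.47

0.47 bits


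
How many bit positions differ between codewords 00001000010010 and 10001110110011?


Count differing positions: ^ . . . . ^ ^ . ^ . . . . ^ = 5 differences

5


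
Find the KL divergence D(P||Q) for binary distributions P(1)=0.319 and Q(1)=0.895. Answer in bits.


KL = p*log2(p/q) + (1-p)*log2((1-p)/(1-q)) = 0.319*log2(0.319/0.895) + 0.681*log2(0.681/0.105) = 1.3621

1.3621 bits


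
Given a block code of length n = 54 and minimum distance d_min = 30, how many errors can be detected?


Detection capability = d_min - 1 = 30 - 1 = 29

29 errors


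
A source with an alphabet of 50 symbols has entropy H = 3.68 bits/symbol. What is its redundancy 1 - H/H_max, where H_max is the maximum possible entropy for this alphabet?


H_max = log2(K) = log2(50) = 5.6439 bits/symbol. Redundancy = 1 - H/H_max = 1 - 3.68/5.6439 = 1 - 0.652 = 0.348

0.348


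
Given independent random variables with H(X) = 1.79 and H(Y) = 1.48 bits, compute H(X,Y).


For independent variables, H(X,Y) = H(X) + H(Y) = 1.79 + 1.48 = 3.27

3.27 bits


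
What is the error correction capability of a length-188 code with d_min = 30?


Correction capability = floor((d-1)/2) = floor((30-1)/2) = 14

14 errors


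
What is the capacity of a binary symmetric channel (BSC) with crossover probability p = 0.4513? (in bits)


H(p) = -p*log2(p) - (1-p)*log2(1-p) = -0.4513*log2(0.4513) - 0.5487*log2(0.5487) = 0.518021 + 0.475125 = 0.9931. C = 1 - H(p) = 1 - 0.9931 = 0.0069

0.0069 bits


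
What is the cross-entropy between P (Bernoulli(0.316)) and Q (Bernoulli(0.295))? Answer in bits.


H(P,Q) = -p*log2(q) - (1-p)*log2(1-q). -0.316*log2(0.295) = 0.556543; -0.684*log2(0.705) = 0.344945. H(P,Q) = 0.556543 + 0.344945 = 0.9015

0.9015 bits


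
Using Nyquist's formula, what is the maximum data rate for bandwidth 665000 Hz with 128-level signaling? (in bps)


Rate = 2 * B * log2(M) = 2 * 665000 * 7.0 = 9310000.0

9310000.0 bps


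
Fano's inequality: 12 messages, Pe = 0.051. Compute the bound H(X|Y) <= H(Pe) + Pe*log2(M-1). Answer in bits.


H(Pe) = -Pe*log2(Pe) - (1-Pe)*log2(1-Pe) = -0.051*log2(0.051) - 0.949*log2(0.949) = 0.218961 + 0.071668 = 0.2906. Pe*log2(M-1) = 0.051*log2(11) = 0.176431. Bound = H(Pe) + Pe*log2(M-1) = 0.218961 + 0.071668 + 0.176431 = 0.4671

0.4671 bits


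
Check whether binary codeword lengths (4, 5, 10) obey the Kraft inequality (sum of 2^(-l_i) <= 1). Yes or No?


Kraft sum = sum(2^(-l_i)) = 0.0947, need <= 1. Result: satisfied (a binary prefix-free code with these lengths exists)

Yes


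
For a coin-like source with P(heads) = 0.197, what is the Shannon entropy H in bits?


H = -p*log2(p) - (1-p)*log2(1-p). -0.197*log2(0.197) = 0.461715; -0.803*log2(0.803) = 0.254172. H = 0.461715 + 0.254172 = 0.7159

0.7159 bits


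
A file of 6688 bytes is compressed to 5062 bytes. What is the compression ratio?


Ratio = original / compressed = 6688 / 5062 = 1.3212

1.3212


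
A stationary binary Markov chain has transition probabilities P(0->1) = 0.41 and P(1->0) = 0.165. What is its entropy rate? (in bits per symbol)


Stationary distribution: pi_0 = p10/(p01+p10) = 0.287, pi_1 = 0.713. Entropy rate H' = pi_0*H(p01) + pi_1*H(p10) = 0.287*0.9765 + 0.713*0.6461 = 0.7409

0.7409 bits/symbol


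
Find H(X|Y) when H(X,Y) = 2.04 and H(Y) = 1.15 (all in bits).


H(X|Y) = H(X,Y) - H(Y) = 2.04 - 1.15 = 0.89

0.89 bits


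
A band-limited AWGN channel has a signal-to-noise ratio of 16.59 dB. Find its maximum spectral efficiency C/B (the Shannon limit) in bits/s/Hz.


SNR_linear = 10^(16.59/10) = 45.6037; C/B = log2(1 + SNR_linear) = log2(1 + 45.6037) = 5.5424

5.5424 bits/s/Hz


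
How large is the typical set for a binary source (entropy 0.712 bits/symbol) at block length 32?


log2|A_typical| = nH = 32 * 0.712 = 22.784, so |A_typical| ~ 2^22.784 = 7.222e+06

7.222e+06


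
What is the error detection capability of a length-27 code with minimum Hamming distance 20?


Detection capability = d_min - 1 = 20 - 1 = 19

19 errors


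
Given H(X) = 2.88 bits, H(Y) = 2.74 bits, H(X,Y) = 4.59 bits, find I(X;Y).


I(X;Y) = H(X) + H(Y) - H(X,Y) = 2.88 + 2.74 - 4.59 = 1.03

1.03 bits


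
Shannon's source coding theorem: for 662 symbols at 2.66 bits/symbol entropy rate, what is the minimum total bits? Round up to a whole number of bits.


Minimum bits >= n * H = 662 * 2.66 = 1760.92, rounded up to a whole number of bits = 1761

1761 bits


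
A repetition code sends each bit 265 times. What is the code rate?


Rate = k/n = 1/265

1/265


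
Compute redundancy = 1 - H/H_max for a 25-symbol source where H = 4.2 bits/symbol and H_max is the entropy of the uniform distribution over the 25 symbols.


H_max = log2(K) = log2(25) = 4.6439 bits/symbol. Redundancy = 1 - H/H_max = 1 - 4.2/4.6439 = 1 - 0.9044 = 0.0956

0.0956


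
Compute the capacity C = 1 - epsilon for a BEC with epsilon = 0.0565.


C = 1 - epsilon = 1 - 0.0565 = 0.9435

0.9435 bits


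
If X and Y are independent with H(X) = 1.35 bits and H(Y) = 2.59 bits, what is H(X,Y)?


For independent variables, H(X,Y) = H(X) + H(Y) = 1.35 + 2.59 = 3.94

3.94 bits


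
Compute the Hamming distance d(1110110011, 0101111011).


Count differing positions: ^ . ^ ^ . . ^ . . . = 4 differences

4


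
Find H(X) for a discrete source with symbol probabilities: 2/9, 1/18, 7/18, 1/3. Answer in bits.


H = -sum(p_i * log2(p_i)). Terms: -(2/9)*log2(2/9) = 0.482206; -(1/18)*log2(1/18) = 0.231663; -(7/18)*log2(7/18) = 0.529888; -(1/3)*log2(1/3) = 0.528321. H = 0.482206 + 0.231663 + 0.529888 + 0.528321 = 1.7721

1.7721 bits


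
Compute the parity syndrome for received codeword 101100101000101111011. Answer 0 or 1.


Syndrome = XOR of all bits = 1 XOR 0 XOR 1 XOR 1 XOR 0 XOR 0 XOR 1 XOR 0 XOR 1 XOR 0 XOR 0 XOR 0 XOR 1 XOR 0 XOR 1 XOR 1 XOR 1 XOR 1 XOR 0 XOR 1 XOR 1 = 0

0


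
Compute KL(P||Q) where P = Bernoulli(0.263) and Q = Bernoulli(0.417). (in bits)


KL = p*log2(p/q) + (1-p)*log2((1-p)/(1-q)) = 0.263*log2(0.263/0.417) + 0.737*log2(0.737/0.583) = 0.0743

0.0743 bits


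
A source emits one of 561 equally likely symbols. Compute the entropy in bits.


H = log2(n) = log2(561) = 9.1319

9.1319 bits


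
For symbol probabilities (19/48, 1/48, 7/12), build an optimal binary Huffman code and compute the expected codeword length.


Huffman construction (repeatedly merge the two least-probable nodes; each merge adds 1 bit to every symbol beneath it): 1/48 + 19/48 = 5/12; 5/12 + 7/12 = 1. Resulting codeword lengths (in the order the probabilities were given): (2, 2, 1). L_avg = sum(p_i * l_i) = 19/48*2 + 1/48*2 + 7/12*1 = 17/12 = 1.4167

1.4167 bits


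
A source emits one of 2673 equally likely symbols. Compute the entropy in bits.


H = log2(n) = log2(2673) = 11.3842

11.3842 bits


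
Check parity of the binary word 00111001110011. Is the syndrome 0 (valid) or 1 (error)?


Syndrome = XOR of all bits = 0 XOR 0 XOR 1 XOR 1 XOR 1 XOR 0 XOR 0 XOR 1 XOR 1 XOR 1 XOR 0 XOR 0 XOR 1 XOR 1 = 0

0


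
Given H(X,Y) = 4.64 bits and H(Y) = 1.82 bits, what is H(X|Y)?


H(X|Y) = H(X,Y) - H(Y) = 4.64 - 1.82 = 2.82

2.82 bits


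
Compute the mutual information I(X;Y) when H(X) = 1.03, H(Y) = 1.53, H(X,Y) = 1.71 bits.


I(X;Y) = H(X) + H(Y) - H(X,Y) = 1.03 + 1.53 - 1.71 = 0.85

0.85 bits


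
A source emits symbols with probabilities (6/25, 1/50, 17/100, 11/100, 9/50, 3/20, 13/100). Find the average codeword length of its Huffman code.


Huffman construction (repeatedly merge the two least-probable nodes; each merge adds 1 bit to every symbol beneath it): 1/50 + 11/100 = 13/100; 13/100 + 13/100 = 13/50; 3/20 + 17/100 = 8/25; 9/50 + 6/25 = 21/50; 13/50 + 8/25 = 29/50; 21/50 + 29/50 = 1. Resulting codeword lengths (in the order the probabilities were given): (2, 4, 3, 4, 2, 3, 3). L_avg = sum(p_i * l_i) = 6/25*2 + 1/50*4 + 17/100*3 + 11/100*4 + 9/50*2 + 3/20*3 + 13/100*3 = 271/100 = 2.71

2.71 bits


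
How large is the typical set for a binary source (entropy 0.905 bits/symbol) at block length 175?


log2|A_typical| = nH = 175 * 0.905 = 158.375, so |A_typical| ~ 2^158.375 = 4.738e+47

4.738e+47


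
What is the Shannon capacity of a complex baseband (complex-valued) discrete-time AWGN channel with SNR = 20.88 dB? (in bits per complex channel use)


SNR_linear = 10^(20.88/10) = 122.4616; C = log2(1 + SNR_linear) = log2(1 + 122.4616) = 6.9479

6.9479 bits/channel use


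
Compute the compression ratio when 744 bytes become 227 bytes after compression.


Ratio = original / compressed = 744 / 227 = 3.2775

3.2775


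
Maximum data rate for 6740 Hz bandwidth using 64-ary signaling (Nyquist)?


Rate = 2 * B * log2(M) = 2 * 6740 * 6.0 = 80880.0

80880.0 bps


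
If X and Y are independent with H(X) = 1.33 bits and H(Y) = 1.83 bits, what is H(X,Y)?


For independent variables, H(X,Y) = H(X) + H(Y) = 1.33 + 1.83 = 3.16

3.16 bits


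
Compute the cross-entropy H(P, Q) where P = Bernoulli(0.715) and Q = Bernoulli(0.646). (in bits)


H(P,Q) = -p*log2(q) - (1-p)*log2(1-q). -0.715*log2(0.646) = 0.450732; -0.285*log2(0.354) = 0.426981. H(P,Q) = 0.450732 + 0.426981 = 0.8777

0.8777 bits


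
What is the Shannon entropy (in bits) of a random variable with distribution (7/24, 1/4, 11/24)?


H = -sum(p_i * log2(p_i)). Terms: -(7/24)*log2(7/24) = 0.518469; -(1/4)*log2(1/4) = 0.500000; -(11/24)*log2(11/24) = 0.515868. H = 0.518469 + 0.500000 + 0.515868 = 1.5343

1.5343 bits


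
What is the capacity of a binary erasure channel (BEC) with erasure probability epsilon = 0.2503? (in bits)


C = 1 - epsilon = 1 - 0.2503 = 0.7497

0.7497 bits


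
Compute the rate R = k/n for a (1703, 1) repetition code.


Rate = k/n = 1/1703

1/1703


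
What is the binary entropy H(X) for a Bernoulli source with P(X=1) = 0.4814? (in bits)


H = -p*log2(p) - (1-p)*log2(1-p). -0.4814*log2(0.4814) = 0.507729; -0.5186*log2(0.5186) = 0.491273. H = 0.507729 + 0.491273 = 0.999

0.999 bits


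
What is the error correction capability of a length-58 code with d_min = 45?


Correction capability = floor((d-1)/2) = floor((45-1)/2) = 22

22 errors


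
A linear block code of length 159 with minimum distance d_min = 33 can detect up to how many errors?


Detection capability = d_min - 1 = 33 - 1 = 32

32 errors


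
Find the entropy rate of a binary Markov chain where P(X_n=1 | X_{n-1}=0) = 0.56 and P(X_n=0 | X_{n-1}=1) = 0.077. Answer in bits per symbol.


Stationary distribution: pi_0 = p10/(p01+p10) = 0.1209, pi_1 = 0.8791. Entropy rate H' = pi_0*H(p01) + pi_1*H(p10) = 0.1209*0.9896 + 0.8791*0.3915 = 0.4638

0.4638 bits/symbol


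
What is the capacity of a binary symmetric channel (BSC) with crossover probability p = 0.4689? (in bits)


H(p) = -p*log2(p) - (1-p)*log2(1-p) = -0.4689*log2(0.4689) - 0.5311*log2(0.5311) = 0.512343 + 0.484865 = 0.9972. C = 1 - H(p) = 1 - 0.9972 = 0.0028

0.0028 bits


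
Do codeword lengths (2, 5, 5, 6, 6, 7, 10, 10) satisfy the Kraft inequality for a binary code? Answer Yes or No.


Kraft sum = sum(2^(-l_i)) = 0.3535, need <= 1. Result: satisfied (a binary prefix-free code with these lengths exists)

Yes


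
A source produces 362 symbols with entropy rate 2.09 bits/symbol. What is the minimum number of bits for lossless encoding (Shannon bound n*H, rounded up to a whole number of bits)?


Minimum bits >= n * H = 362 * 2.09 = 756.58, rounded up to a whole number of bits = 757

757 bits


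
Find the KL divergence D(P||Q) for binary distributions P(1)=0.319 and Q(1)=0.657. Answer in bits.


KL = p*log2(p/q) + (1-p)*log2((1-p)/(1-q)) = 0.319*log2(0.319/0.657) + 0.681*log2(0.681/0.343) = 0.3413

0.3413 bits


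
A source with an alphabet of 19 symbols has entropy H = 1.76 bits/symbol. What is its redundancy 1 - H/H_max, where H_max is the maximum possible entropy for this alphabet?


H_max = log2(K) = log2(19) = 4.2479 bits/symbol. Redundancy = 1 - H/H_max = 1 - 1.76/4.2479 = 1 - 0.4143 = 0.5857

0.5857


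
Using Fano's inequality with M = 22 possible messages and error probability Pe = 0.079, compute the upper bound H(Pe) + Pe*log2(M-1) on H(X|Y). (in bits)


H(Pe) = -Pe*log2(Pe) - (1-Pe)*log2(1-Pe) = -0.079*log2(0.079) - 0.921*log2(0.921) = 0.289298 + 0.109348 = 0.3986. Pe*log2(M-1) = 0.079*log2(21) = 0.346993. Bound = H(Pe) + Pe*log2(M-1) = 0.289298 + 0.109348 + 0.346993 = 0.7456

0.7456 bits


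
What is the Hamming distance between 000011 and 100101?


Count differing positions: ^ . . ^ ^ . = 3 differences

3


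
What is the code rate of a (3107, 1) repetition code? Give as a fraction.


Rate = k/n = 1/3107

1/3107


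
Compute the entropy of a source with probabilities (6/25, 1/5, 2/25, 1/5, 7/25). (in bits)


H = -sum(p_i * log2(p_i)). Terms: -(6/25)*log2(6/25) = 0.494134; -(1/5)*log2(1/5) = 0.464386; -(2/25)*log2(2/25) = 0.291508; -(1/5)*log2(1/5) = 0.464386; -(7/25)*log2(7/25) = 0.514220. H = 0.494134 + 0.464386 + 0.291508 + 0.464386 + 0.514220 = 2.2286

2.2286 bits


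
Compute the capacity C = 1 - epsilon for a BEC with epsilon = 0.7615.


C = 1 - epsilon = 1 - 0.7615 = 0.2385

0.2385 bits


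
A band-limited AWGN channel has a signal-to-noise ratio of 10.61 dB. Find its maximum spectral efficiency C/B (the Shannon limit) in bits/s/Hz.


SNR_linear = 10^(10.61/10) = 11.508; C/B = log2(1 + SNR_linear) = log2(1 + 11.508) = 3.6448

3.6448 bits/s/Hz


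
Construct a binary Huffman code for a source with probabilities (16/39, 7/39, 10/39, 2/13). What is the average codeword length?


Huffman construction (repeatedly merge the two least-probable nodes; each merge adds 1 bit to every symbol beneath it): 2/13 + 7/39 = 1/3; 10/39 + 1/3 = 23/39; 16/39 + 23/39 = 1. Resulting codeword lengths (in the order the probabilities were given): (1, 3, 2, 3). L_avg = sum(p_i * l_i) = 16/39*1 + 7/39*3 + 10/39*2 + 2/13*3 = 25/13 = 1.9231

1.9231 bits


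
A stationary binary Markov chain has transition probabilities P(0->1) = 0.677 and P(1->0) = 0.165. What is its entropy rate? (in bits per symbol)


Stationary distribution: pi_0 = p10/(p01+p10) = 0.196, pi_1 = 0.804. Entropy rate H' = pi_0*H(p01) + pi_1*H(p10) = 0.196*0.9076 + 0.804*0.6461 = 0.6974

0.6974 bits/symbol


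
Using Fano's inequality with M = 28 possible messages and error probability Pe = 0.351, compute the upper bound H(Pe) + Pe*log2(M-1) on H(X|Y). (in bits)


H(Pe) = -Pe*log2(Pe) - (1-Pe)*log2(1-Pe) = -0.351*log2(0.351) - 0.649*log2(0.649) = 0.530170 + 0.404788 = 0.935. Pe*log2(M-1) = 0.351*log2(27) = 1.668966. Bound = H(Pe) + Pe*log2(M-1) = 0.530170 + 0.404788 + 1.668966 = 2.6039

2.6039 bits


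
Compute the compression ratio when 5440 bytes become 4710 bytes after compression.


Ratio = original / compressed = 5440 / 4710 = 1.155

1.155


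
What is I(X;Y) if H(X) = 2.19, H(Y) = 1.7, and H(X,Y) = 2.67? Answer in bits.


I(X;Y) = H(X) + H(Y) - H(X,Y) = 2.19 + 1.7 - 2.67 = 1.22

1.22 bits


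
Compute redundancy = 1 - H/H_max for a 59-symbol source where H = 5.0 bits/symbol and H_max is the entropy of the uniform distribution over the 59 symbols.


H_max = log2(K) = log2(59) = 5.8826 bits/symbol. Redundancy = 1 - H/H_max = 1 - 5.0/5.8826 = 1 - 0.85 = 0.15

0.15


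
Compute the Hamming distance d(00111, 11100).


Count differing positions: ^ ^ . ^ ^ = 4 differences

4


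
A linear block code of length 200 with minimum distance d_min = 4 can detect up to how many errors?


Detection capability = d_min - 1 = 4 - 1 = 3

3 errors


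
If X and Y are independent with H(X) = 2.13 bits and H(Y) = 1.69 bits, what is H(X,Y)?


For independent variables, H(X,Y) = H(X) + H(Y) = 2.13 + 1.69 = 3.82

3.82 bits


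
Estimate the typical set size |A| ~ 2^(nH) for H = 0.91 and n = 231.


log2|A_typical| = nH = 231 * 0.91 = 210.21, so |A_typical| ~ 2^210.21 = 1.903e+63

1.903e+63


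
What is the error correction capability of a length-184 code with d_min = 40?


Correction capability = floor((d-1)/2) = floor((40-1)/2) = 19

19 errors


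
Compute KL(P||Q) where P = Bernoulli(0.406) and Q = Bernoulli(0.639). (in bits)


KL = p*log2(p/q) + (1-p)*log2((1-p)/(1-q)) = 0.406*log2(0.406/0.639) + 0.594*log2(0.594/0.361) = 0.1611

0.1611 bits


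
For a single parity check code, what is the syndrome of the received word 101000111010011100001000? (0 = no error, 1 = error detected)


Syndrome = XOR of all bits = 1 XOR 0 XOR 1 XOR 0 XOR 0 XOR 0 XOR 1 XOR 1 XOR 1 XOR 0 XOR 1 XOR 0 XOR 0 XOR 1 XOR 1 XOR 1 XOR 0 XOR 0 XOR 0 XOR 0 XOR 1 XOR 0 XOR 0 XOR 0 = 0

0


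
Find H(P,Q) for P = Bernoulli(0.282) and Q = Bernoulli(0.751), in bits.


H(P,Q) = -p*log2(q) - (1-p)*log2(1-q). -0.282*log2(0.751) = 0.116498; -0.718*log2(0.249) = 1.440152. H(P,Q) = 0.116498 + 1.440152 = 1.5567

1.5567 bits


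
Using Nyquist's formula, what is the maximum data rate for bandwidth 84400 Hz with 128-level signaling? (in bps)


Rate = 2 * B * log2(M) = 2 * 84400 * 7.0 = 1181600.0

1181600.0 bps


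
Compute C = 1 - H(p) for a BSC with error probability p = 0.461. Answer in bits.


H(p) = -p*log2(p) - (1-p)*log2(1-p) = -0.461*log2(0.461) - 0.539*log2(0.539) = 0.515011 + 0.480595 = 0.9956. C = 1 - H(p) = 1 - 0.9956 = 0.0044

0.0044 bits


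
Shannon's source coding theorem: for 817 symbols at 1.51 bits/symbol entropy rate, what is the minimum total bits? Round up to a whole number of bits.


Minimum bits >= n * H = 817 * 1.51 = 1233.67, rounded up to a whole number of bits = 1234

1234 bits


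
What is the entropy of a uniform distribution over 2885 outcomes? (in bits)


H = log2(n) = log2(2885) = 11.4944

11.4944 bits


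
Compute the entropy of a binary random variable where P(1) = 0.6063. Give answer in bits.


H = -p*log2(p) - (1-p)*log2(1-p). -0.6063*log2(0.6063) = 0.437686; -0.3937*log2(0.3937) = 0.529460. H = 0.437686 + 0.529460 = 0.9671

0.9671 bits


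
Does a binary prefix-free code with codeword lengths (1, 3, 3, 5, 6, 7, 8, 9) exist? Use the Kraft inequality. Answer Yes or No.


Kraft sum = sum(2^(-l_i)) = 0.8105, need <= 1. Result: satisfied (a binary prefix-free code with these lengths exists)

Yes


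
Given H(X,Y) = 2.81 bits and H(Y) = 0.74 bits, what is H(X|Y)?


H(X|Y) = H(X,Y) - H(Y) = 2.81 - 0.74 = 2.07

2.07 bits


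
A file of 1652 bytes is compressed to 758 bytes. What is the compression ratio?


Ratio = original / compressed = 1652 / 758 = 2.1794

2.1794


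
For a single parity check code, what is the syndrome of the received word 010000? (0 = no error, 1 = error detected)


Syndrome = XOR of all bits = 0 XOR 1 XOR 0 XOR 0 XOR 0 XOR 0 = 1

1


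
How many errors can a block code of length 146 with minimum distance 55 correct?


Correction capability = floor((d-1)/2) = floor((55-1)/2) = 27

27 errors


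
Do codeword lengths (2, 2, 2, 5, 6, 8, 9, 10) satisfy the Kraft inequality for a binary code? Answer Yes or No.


Kraft sum = sum(2^(-l_i)) = 0.8037, need <= 1. Result: satisfied (a binary prefix-free code with these lengths exists)

Yes


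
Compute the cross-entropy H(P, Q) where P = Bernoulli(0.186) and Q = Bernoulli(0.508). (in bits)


H(P,Q) = -p*log2(q) - (1-p)*log2(1-q). -0.186*log2(0.508) = 0.181741; -0.814*log2(0.492) = 0.832942. H(P,Q) = 0.181741 + 0.832942 = 1.0147

1.0147 bits


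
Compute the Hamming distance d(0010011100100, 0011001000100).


Count differing positions: . . . ^ . ^ . ^ . . . . . = 3 differences

3


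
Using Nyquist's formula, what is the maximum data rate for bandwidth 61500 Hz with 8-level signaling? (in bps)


Rate = 2 * B * log2(M) = 2 * 61500 * 3.0 = 369000.0

369000.0 bps


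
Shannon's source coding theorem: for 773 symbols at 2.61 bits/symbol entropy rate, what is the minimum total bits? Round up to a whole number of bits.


Minimum bits >= n * H = 773 * 2.61 = 2017.53, rounded up to a whole number of bits = 2018

2018 bits


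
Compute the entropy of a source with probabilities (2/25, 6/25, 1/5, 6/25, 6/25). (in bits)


H = -sum(p_i * log2(p_i)). Terms: -(2/25)*log2(2/25) = 0.291508; -(6/25)*log2(6/25) = 0.494134; -(1/5)*log2(1/5) = 0.464386; -(6/25)*log2(6/25) = 0.494134; -(6/25)*log2(6/25) = 0.494134. H = 0.291508 + 0.494134 + 0.464386 + 0.494134 + 0.494134 = 2.2383

2.2383 bits


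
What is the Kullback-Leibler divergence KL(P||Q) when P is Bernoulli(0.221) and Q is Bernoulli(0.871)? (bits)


KL = p*log2(p/q) + (1-p)*log2((1-p)/(1-q)) = 0.221*log2(0.221/0.871) + 0.779*log2(0.779/0.129) = 1.5836

1.5836 bits


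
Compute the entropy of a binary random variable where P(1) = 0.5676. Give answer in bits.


H = -p*log2(p) - (1-p)*log2(1-p). -0.5676*log2(0.5676) = 0.463760; -0.4324*log2(0.4324) = 0.523014. H = 0.463760 + 0.523014 = 0.9868

0.9868 bits


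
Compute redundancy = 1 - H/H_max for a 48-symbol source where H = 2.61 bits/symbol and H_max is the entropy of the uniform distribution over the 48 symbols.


H_max = log2(K) = log2(48) = 5.585 bits/symbol. Redundancy = 1 - H/H_max = 1 - 2.61/5.585 = 1 - 0.4673 = 0.5327

0.5327


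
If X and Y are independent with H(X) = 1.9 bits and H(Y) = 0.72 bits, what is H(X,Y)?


For independent variables, H(X,Y) = H(X) + H(Y) = 1.9 + 0.72 = 2.62

2.62 bits


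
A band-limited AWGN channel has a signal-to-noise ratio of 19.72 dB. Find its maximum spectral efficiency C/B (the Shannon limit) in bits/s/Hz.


SNR_linear = 10^(19.72/10) = 93.7562; C/B = log2(1 + SNR_linear) = log2(1 + 93.7562) = 6.5661

6.5661 bits/s/Hz


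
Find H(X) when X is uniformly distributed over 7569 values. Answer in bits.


H = log2(n) = log2(7569) = 12.8859

12.8859 bits


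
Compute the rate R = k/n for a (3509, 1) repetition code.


Rate = k/n = 1/3509

1/3509


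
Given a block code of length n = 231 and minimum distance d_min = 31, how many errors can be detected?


Detection capability = d_min - 1 = 31 - 1 = 30

30 errors


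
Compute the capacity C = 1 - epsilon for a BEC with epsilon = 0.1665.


C = 1 - epsilon = 1 - 0.1665 = 0.8335

0.8335 bits


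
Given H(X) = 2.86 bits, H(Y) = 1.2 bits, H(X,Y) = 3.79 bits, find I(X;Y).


I(X;Y) = H(X) + H(Y) - H(X,Y) = 2.86 + 1.2 - 3.79 = 0.27

0.27 bits


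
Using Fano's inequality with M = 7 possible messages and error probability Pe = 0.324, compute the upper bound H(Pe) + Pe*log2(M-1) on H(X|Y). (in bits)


H(Pe) = -Pe*log2(Pe) - (1-Pe)*log2(1-Pe) = -0.324*log2(0.324) - 0.676*log2(0.676) = 0.526803 + 0.381876 = 0.9087. Pe*log2(M-1) = 0.324*log2(6) = 0.837528. Bound = H(Pe) + Pe*log2(M-1) = 0.526803 + 0.381876 + 0.837528 = 1.7462

1.7462 bits


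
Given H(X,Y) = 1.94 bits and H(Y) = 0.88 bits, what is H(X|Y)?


H(X|Y) = H(X,Y) - H(Y) = 1.94 - 0.88 = 1.06

1.06 bits


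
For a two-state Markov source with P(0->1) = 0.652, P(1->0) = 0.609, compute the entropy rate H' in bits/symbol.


Stationary distribution: pi_0 = p10/(p01+p10) = 0.483, pi_1 = 0.517. Entropy rate H' = pi_0*H(p01) + pi_1*H(p10) = 0.483*0.9323 + 0.517*0.9654 = 0.9494

0.9494 bits/symbol


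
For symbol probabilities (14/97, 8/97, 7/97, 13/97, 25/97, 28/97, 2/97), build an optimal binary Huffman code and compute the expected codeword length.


Huffman construction (repeatedly merge the two least-probable nodes; each merge adds 1 bit to every symbol beneath it): 2/97 + 7/97 = 9/97; 8/97 + 9/97 = 17/97; 13/97 + 14/97 = 27/97; 17/97 + 25/97 = 42/97; 27/97 + 28/97 = 55/97; 42/97 + 55/97 = 1. Resulting codeword lengths (in the order the probabilities were given): (3, 3, 4, 3, 2, 2, 4). L_avg = sum(p_i * l_i) = 14/97*3 + 8/97*3 + 7/97*4 + 13/97*3 + 25/97*2 + 28/97*2 + 2/97*4 = 247/97 = 2.5464

2.5464 bits


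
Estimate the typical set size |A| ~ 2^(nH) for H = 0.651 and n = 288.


log2|A_typical| = nH = 288 * 0.651 = 187.488, so |A_typical| ~ 2^187.488 = 2.751e+56

2.751e+56


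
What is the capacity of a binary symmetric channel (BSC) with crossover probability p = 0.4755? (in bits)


H(p) = -p*log2(p) - (1-p)*log2(1-p) = -0.4755*log2(0.4755) - 0.5245*log2(0.5245) = 0.509966 + 0.488302 = 0.9983. C = 1 - H(p) = 1 - 0.9983 = 0.0017

0.0017 bits


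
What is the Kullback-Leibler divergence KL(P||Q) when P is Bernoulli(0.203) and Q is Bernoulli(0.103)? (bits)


KL = p*log2(p/q) + (1-p)*log2((1-p)/(1-q)) = 0.203*log2(0.203/0.103) + 0.797*log2(0.797/0.897) = 0.0628

0.0628 bits


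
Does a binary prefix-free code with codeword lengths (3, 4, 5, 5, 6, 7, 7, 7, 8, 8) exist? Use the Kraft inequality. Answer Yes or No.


Kraft sum = sum(2^(-l_i)) = 0.2969, need <= 1. Result: satisfied (a binary prefix-free code with these lengths exists)

Yes


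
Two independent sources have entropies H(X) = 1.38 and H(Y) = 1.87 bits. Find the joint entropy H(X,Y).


For independent variables, H(X,Y) = H(X) + H(Y) = 1.38 + 1.87 = 3.25

3.25 bits


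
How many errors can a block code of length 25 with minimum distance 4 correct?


Correction capability = floor((d-1)/2) = floor((4-1)/2) = 1

1 errors


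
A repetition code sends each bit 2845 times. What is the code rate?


Rate = k/n = 1/2845

1/2845
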